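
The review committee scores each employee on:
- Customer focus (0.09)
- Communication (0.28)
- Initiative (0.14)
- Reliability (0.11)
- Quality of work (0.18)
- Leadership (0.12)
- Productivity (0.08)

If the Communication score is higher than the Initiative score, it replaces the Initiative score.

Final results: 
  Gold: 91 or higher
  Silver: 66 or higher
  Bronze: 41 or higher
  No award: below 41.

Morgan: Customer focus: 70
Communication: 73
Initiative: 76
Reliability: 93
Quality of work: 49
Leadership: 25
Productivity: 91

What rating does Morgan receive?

Silver

Communication (73) ≤ Initiative (76), so Initiative stays at 76.
Weighted total:
  Customer focus 70 × 0.09 = 6.3
  Communication 73 × 0.28 = 20.44
  Initiative 76 × 0.14 = 10.64
  Reliability 93 × 0.11 = 10.23
  Quality of work 49 × 0.18 = 8.82
  Leadership 25 × 0.12 = 3
  Productivity 91 × 0.08 = 7.28
Sum = 66.71
66.71 is ≥ 66 and < 91 → Silver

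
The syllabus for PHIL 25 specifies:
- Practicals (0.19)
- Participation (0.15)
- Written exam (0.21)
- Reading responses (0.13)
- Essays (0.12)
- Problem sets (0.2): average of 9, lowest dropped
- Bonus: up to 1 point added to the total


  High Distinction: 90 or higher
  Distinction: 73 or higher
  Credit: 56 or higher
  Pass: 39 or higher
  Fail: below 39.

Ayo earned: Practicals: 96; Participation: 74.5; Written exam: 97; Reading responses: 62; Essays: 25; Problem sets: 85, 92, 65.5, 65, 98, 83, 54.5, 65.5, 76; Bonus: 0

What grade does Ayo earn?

Problem sets: drop 54.5 → average of remaining 8 = 630/8 = 78.75
Weighted total:
  Practicals 96 × 0.19 = 18.24
  Participation 74.5 × 0.15 = 11.175
  Written exam 97 × 0.21 = 20.37
  Reading responses 62 × 0.13 = 8.06
  Essays 25 × 0.12 = 3
  Problem sets 78.75 × 0.2 = 15.75
Sum = 76.595
Bonus: 76.595 + 0 = 76.595
76.595 is ≥ 73 and < 90 → Distinction

Distinction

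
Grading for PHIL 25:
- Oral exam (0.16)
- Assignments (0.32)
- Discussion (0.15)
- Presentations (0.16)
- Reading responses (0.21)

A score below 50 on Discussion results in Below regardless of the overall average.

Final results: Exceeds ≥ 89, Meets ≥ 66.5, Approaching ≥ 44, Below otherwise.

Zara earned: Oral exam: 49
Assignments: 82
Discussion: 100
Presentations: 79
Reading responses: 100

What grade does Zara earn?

Discussion score 100 ≥ 50: minimum met.
Weighted total:
  Oral exam 49 × 0.16 = 7.84
  Assignments 82 × 0.32 = 26.24
  Discussion 100 × 0.15 = 15
  Presentations 79 × 0.16 = 12.64
  Reading responses 100 × 0.21 = 21
Sum = 82.72
82.72 is ≥ 66.5 and < 89 → Meets

Meets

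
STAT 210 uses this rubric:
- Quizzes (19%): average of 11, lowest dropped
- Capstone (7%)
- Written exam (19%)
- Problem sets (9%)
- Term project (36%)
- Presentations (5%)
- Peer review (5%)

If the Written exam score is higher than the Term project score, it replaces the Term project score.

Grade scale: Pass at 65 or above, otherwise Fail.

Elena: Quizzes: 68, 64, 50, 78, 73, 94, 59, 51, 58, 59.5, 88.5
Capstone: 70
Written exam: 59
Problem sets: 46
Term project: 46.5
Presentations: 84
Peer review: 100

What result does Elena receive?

Fail

Quizzes: drop 50 → average of remaining 10 = 693/10 = 69.3
Written exam (59) > Term project (46.5), so Term project counts as 59.
Weighted total:
  Quizzes 69.3 × 0.19 = 13.167
  Capstone 70 × 0.07 = 4.9
  Written exam 59 × 0.19 = 11.21
  Problem sets 46 × 0.09 = 4.14
  Term project 59 × 0.36 = 21.24
  Presentations 84 × 0.05 = 4.2
  Peer review 100 × 0.05 = 5
Sum = 63.857
63.857 < 65 → Fail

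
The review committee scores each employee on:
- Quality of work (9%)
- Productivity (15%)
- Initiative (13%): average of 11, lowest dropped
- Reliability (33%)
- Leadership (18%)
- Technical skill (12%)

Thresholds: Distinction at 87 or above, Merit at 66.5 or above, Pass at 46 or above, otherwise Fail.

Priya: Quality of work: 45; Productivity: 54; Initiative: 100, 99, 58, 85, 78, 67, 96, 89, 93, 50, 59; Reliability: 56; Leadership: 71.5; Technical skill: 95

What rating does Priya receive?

Initiative: drop 50 → average of remaining 10 = 824/10 = 82.4
Weighted total:
  Quality of work 45 × 0.09 = 4.05
  Productivity 54 × 0.15 = 8.1
  Initiative 82.4 × 0.13 = 10.712
  Reliability 56 × 0.33 = 18.48
  Leadership 71.5 × 0.18 = 12.87
  Technical skill 95 × 0.12 = 11.4
Sum = 65.612
65.612 is ≥ 46 and < 66.5 → Pass

Pass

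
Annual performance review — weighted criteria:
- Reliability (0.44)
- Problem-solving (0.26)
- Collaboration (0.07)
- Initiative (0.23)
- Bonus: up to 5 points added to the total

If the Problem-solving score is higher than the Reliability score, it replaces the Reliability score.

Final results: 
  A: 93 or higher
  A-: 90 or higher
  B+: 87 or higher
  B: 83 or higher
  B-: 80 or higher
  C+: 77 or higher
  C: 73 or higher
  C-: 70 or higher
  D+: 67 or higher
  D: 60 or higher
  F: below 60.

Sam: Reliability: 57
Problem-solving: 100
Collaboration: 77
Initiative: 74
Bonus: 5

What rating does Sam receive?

Problem-solving (100) > Reliability (57), so Reliability counts as 100.
Weighted total:
  Reliability 100 × 0.44 = 44
  Problem-solving 100 × 0.26 = 26
  Collaboration 77 × 0.07 = 5.39
  Initiative 74 × 0.23 = 17.02
Sum = 92.41
Bonus: 92.41 + 5 = 97.41
97.41 ≥ 93 → A

A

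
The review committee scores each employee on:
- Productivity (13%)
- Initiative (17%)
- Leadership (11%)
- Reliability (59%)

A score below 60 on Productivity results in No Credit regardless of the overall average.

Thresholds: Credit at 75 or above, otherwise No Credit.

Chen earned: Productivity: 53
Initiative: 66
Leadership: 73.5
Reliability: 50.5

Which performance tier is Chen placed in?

Productivity score 53 < 60: minimum not met.
Weighted total:
  Productivity 53 × 0.13 = 6.89
  Initiative 66 × 0.17 = 11.22
  Leadership 73.5 × 0.11 = 8.085
  Reliability 50.5 × 0.59 = 29.795
Sum = 55.99
Because the Productivity minimum was not met, the result is No Credit.

No Credit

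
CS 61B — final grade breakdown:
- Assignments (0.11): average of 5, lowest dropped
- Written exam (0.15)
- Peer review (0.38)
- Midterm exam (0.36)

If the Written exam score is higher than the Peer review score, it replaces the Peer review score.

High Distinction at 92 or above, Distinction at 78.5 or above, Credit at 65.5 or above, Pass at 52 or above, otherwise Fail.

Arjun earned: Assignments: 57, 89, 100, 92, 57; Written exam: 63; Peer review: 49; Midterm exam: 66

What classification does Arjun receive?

Assignments: drop 57 → average of remaining 4 = 338/4 = 84.5
Written exam (63) > Peer review (49), so Peer review counts as 63.
Weighted total:
  Assignments 84.5 × 0.11 = 9.295
  Written exam 63 × 0.15 = 9.45
  Peer review 63 × 0.38 = 23.94
  Midterm exam 66 × 0.36 = 23.76
Sum = 66.445
66.445 is ≥ 65.5 and < 78.5 → Credit

Credit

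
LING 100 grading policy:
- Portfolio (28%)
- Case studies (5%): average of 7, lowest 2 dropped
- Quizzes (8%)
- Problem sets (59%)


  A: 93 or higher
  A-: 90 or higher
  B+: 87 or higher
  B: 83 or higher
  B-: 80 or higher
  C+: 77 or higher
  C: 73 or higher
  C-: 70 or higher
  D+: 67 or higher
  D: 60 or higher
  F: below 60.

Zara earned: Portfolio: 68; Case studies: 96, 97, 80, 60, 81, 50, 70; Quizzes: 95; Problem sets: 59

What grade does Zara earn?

Case studies: drop 50, 60 → average of remaining 5 = 424/5 = 84.8
Weighted total:
  Portfolio 68 × 0.28 = 19.04
  Case studies 84.8 × 0.05 = 4.24
  Quizzes 95 × 0.08 = 7.6
  Problem sets 59 × 0.59 = 34.81
Sum = 65.69
65.69 is ≥ 60 and < 67 → D

D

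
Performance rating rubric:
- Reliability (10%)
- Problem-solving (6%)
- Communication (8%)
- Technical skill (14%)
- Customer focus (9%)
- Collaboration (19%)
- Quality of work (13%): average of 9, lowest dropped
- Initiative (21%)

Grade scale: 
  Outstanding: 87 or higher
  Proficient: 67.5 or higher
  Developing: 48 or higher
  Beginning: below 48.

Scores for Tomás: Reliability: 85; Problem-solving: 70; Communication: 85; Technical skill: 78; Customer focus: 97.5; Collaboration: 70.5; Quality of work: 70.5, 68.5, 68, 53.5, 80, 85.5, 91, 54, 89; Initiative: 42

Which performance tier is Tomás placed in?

Proficient

Quality of work: drop 53.5 → average of remaining 8 = 606.5/8 = 75.8125
Weighted total:
  Reliability 85 × 0.1 = 8.5
  Problem-solving 70 × 0.06 = 4.2
  Communication 85 × 0.08 = 6.8
  Technical skill 78 × 0.14 = 10.92
  Customer focus 97.5 × 0.09 = 8.775
  Collaboration 70.5 × 0.19 = 13.395
  Quality of work 75.8125 × 0.13 = 9.855625
  Initiative 42 × 0.21 = 8.82
Sum = 71.265625
71.265625 is ≥ 67.5 and < 87 → Proficient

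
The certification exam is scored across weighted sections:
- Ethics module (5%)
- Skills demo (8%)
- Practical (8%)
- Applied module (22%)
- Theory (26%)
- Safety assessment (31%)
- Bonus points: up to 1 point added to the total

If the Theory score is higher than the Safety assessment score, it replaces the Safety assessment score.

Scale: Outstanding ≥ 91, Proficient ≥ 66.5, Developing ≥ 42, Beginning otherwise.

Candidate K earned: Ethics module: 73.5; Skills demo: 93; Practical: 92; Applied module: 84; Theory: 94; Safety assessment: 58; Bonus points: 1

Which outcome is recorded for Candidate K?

Theory (94) > Safety assessment (58), so Safety assessment counts as 94.
Weighted total:
  Ethics module 73.5 × 0.05 = 3.675
  Skills demo 93 × 0.08 = 7.44
  Practical 92 × 0.08 = 7.36
  Applied module 84 × 0.22 = 18.48
  Theory 94 × 0.26 = 24.44
  Safety assessment 94 × 0.31 = 29.14
Sum = 90.535
Bonus points: 90.535 + 1 = 91.535
91.535 ≥ 91 → Outstanding

Outstanding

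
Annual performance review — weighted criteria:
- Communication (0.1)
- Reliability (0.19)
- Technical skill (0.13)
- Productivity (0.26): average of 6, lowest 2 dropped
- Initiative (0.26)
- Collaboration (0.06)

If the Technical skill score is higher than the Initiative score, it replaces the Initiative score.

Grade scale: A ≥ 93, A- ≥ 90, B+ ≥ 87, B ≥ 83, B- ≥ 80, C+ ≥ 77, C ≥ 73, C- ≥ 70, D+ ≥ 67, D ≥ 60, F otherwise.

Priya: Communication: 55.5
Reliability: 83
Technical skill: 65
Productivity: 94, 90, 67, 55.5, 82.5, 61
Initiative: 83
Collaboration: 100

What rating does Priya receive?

C+

Productivity: drop 55.5, 61 → average of remaining 4 = 333.5/4 = 83.375
Technical skill (65) ≤ Initiative (83), so Initiative stays at 83.
Weighted total:
  Communication 55.5 × 0.1 = 5.55
  Reliability 83 × 0.19 = 15.77
  Technical skill 65 × 0.13 = 8.45
  Productivity 83.375 × 0.26 = 21.6775
  Initiative 83 × 0.26 = 21.58
  Collaboration 100 × 0.06 = 6
Sum = 79.0275
79.0275 is ≥ 77 and < 80 → C+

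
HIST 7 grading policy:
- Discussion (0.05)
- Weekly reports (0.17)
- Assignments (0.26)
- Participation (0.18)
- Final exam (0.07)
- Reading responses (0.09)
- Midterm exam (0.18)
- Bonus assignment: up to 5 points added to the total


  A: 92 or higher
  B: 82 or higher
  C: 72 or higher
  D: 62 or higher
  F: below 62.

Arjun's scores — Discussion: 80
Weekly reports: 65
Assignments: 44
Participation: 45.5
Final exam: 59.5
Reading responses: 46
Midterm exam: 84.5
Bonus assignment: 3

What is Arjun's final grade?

F

Weighted total:
  Discussion 80 × 0.05 = 4
  Weekly reports 65 × 0.17 = 11.05
  Assignments 44 × 0.26 = 11.44
  Participation 45.5 × 0.18 = 8.19
  Final exam 59.5 × 0.07 = 4.165
  Reading responses 46 × 0.09 = 4.14
  Midterm exam 84.5 × 0.18 = 15.21
Sum = 58.195
Bonus assignment: 58.195 + 3 = 61.195
61.195 < 62 → F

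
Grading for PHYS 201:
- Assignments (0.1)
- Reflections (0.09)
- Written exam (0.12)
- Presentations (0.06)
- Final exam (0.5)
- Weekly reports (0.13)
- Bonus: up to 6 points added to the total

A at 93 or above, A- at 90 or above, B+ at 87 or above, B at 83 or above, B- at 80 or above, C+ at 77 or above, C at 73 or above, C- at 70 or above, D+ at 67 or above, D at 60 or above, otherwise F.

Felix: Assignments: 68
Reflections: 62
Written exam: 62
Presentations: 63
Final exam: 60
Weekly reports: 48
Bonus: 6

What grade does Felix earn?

D

Weighted total:
  Assignments 68 × 0.1 = 6.8
  Reflections 62 × 0.09 = 5.58
  Written exam 62 × 0.12 = 7.44
  Presentations 63 × 0.06 = 3.78
  Final exam 60 × 0.5 = 30
  Weekly reports 48 × 0.13 = 6.24
Sum = 59.84
Bonus: 59.84 + 6 = 65.84
65.84 is ≥ 60 and < 67 → D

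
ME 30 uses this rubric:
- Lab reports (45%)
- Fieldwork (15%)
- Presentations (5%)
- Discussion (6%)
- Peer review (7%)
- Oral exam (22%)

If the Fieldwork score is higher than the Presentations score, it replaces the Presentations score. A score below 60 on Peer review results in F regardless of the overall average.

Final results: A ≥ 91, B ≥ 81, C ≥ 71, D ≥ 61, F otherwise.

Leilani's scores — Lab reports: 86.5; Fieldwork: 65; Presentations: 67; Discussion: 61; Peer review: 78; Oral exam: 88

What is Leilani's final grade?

C

Fieldwork (65) ≤ Presentations (67), so Presentations stays at 67.
Peer review score 78 ≥ 60: minimum met.
Weighted total:
  Lab reports 86.5 × 0.45 = 38.925
  Fieldwork 65 × 0.15 = 9.75
  Presentations 67 × 0.05 = 3.35
  Discussion 61 × 0.06 = 3.66
  Peer review 78 × 0.07 = 5.46
  Oral exam 88 × 0.22 = 19.36
Sum = 80.505
80.505 is ≥ 71 and < 81 → C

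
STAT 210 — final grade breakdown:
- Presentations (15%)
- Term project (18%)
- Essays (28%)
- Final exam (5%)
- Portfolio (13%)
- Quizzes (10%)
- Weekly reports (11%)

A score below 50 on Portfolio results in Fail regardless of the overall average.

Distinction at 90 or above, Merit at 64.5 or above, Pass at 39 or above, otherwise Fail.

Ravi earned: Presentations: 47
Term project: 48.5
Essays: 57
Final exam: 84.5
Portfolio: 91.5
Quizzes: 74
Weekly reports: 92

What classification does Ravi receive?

Portfolio score 91.5 ≥ 50: minimum met.
Weighted total:
  Presentations 47 × 0.15 = 7.05
  Term project 48.5 × 0.18 = 8.73
  Essays 57 × 0.28 = 15.96
  Final exam 84.5 × 0.05 = 4.225
  Portfolio 91.5 × 0.13 = 11.895
  Quizzes 74 × 0.1 = 7.4
  Weekly reports 92 × 0.11 = 10.12
Sum = 65.38
65.38 is ≥ 64.5 and < 90 → Merit

Merit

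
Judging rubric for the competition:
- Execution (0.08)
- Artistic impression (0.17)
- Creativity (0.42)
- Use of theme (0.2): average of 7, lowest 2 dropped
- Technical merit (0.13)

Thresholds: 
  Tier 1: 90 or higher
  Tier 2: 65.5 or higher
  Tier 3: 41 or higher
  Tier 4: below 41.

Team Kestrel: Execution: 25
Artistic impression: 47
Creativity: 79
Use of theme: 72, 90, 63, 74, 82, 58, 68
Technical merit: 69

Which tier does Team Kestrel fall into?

Use of theme: drop 58, 63 → average of remaining 5 = 386/5 = 77.2
Weighted total:
  Execution 25 × 0.08 = 2
  Artistic impression 47 × 0.17 = 7.99
  Creativity 79 × 0.42 = 33.18
  Use of theme 77.2 × 0.2 = 15.44
  Technical merit 69 × 0.13 = 8.97
Sum = 67.58
67.58 is ≥ 65.5 and < 90 → Tier 2

Tier 2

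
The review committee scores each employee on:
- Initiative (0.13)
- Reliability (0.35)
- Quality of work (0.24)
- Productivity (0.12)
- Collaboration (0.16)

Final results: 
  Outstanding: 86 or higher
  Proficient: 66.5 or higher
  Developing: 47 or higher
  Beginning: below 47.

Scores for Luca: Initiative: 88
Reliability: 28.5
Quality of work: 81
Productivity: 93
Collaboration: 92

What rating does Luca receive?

Proficient

Weighted total:
  Initiative 88 × 0.13 = 11.44
  Reliability 28.5 × 0.35 = 9.975
  Quality of work 81 × 0.24 = 19.44
  Productivity 93 × 0.12 = 11.16
  Collaboration 92 × 0.16 = 14.72
Sum = 66.735
66.735 is ≥ 66.5 and < 86 → Proficient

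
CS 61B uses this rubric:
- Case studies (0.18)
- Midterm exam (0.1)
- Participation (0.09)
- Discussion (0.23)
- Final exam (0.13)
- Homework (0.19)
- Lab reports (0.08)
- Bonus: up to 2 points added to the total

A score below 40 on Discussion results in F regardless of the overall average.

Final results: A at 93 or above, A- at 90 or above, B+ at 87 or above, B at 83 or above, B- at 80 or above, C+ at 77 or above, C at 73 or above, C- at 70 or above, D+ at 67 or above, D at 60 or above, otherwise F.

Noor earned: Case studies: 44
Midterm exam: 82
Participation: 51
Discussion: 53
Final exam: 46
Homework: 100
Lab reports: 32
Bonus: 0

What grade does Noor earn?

D

Discussion score 53 ≥ 40: minimum met.
Weighted total:
  Case studies 44 × 0.18 = 7.92
  Midterm exam 82 × 0.1 = 8.2
  Participation 51 × 0.09 = 4.59
  Discussion 53 × 0.23 = 12.19
  Final exam 46 × 0.13 = 5.98
  Homework 100 × 0.19 = 19
  Lab reports 32 × 0.08 = 2.56
Sum = 60.44
Bonus: 60.44 + 0 = 60.44
60.44 is ≥ 60 and < 67 → D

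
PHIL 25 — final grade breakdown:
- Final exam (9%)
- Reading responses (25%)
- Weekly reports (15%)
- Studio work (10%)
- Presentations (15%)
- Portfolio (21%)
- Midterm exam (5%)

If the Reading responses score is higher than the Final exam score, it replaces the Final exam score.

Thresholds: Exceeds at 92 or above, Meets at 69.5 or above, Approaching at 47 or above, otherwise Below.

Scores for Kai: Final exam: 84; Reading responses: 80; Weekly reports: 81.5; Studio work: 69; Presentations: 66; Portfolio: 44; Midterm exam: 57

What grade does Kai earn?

Approaching

Reading responses (80) ≤ Final exam (84), so Final exam stays at 84.
Weighted total:
  Final exam 84 × 0.09 = 7.56
  Reading responses 80 × 0.25 = 20
  Weekly reports 81.5 × 0.15 = 12.225
  Studio work 69 × 0.1 = 6.9
  Presentations 66 × 0.15 = 9.9
  Portfolio 44 × 0.21 = 9.24
  Midterm exam 57 × 0.05 = 2.85
Sum = 68.675
68.675 is ≥ 47 and < 69.5 → Approaching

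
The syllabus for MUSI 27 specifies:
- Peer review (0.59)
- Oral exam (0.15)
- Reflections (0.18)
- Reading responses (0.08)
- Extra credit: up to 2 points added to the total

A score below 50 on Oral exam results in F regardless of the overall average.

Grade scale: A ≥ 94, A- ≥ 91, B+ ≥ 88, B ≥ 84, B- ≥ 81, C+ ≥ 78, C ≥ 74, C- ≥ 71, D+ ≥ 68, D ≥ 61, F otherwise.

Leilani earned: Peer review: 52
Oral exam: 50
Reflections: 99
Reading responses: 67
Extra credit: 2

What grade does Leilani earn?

D

Oral exam score 50 ≥ 50: minimum met.
Weighted total:
  Peer review 52 × 0.59 = 30.68
  Oral exam 50 × 0.15 = 7.5
  Reflections 99 × 0.18 = 17.82
  Reading responses 67 × 0.08 = 5.36
Sum = 61.36
Extra credit: 61.36 + 2 = 63.36
63.36 is ≥ 61 and < 68 → D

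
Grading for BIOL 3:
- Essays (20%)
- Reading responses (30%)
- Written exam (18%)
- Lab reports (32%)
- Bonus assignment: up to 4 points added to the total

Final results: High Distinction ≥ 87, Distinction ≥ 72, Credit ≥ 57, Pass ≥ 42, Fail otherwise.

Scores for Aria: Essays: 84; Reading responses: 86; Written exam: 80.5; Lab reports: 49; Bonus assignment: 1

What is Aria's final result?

Weighted total:
  Essays 84 × 0.2 = 16.8
  Reading responses 86 × 0.3 = 25.8
  Written exam 80.5 × 0.18 = 14.49
  Lab reports 49 × 0.32 = 15.68
Sum = 72.77
Bonus assignment: 72.77 + 1 = 73.77
73.77 is ≥ 72 and < 87 → Distinction

Distinction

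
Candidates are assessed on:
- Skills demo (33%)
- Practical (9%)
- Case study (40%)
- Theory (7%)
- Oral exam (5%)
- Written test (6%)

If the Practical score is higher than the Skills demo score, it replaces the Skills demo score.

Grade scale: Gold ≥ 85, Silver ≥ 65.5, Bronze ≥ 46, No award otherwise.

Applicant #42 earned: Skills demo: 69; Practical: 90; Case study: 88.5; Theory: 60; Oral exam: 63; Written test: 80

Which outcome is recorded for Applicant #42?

Practical (90) > Skills demo (69), so Skills demo counts as 90.
Weighted total:
  Skills demo 90 × 0.33 = 29.7
  Practical 90 × 0.09 = 8.1
  Case study 88.5 × 0.4 = 35.4
  Theory 60 × 0.07 = 4.2
  Oral exam 63 × 0.05 = 3.15
  Written test 80 × 0.06 = 4.8
Sum = 85.35
85.35 ≥ 85 → Gold

Gold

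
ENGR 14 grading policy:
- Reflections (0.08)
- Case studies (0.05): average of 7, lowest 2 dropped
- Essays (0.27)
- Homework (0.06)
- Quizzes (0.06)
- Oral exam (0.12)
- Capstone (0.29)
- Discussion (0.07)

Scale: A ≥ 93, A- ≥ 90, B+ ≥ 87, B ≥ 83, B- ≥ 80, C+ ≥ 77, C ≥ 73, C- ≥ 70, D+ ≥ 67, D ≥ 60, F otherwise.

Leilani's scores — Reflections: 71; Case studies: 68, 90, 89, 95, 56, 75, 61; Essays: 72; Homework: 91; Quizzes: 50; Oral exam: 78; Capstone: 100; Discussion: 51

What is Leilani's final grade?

C+

Case studies: drop 56, 61 → average of remaining 5 = 417/5 = 83.4
Weighted total:
  Reflections 71 × 0.08 = 5.68
  Case studies 83.4 × 0.05 = 4.17
  Essays 72 × 0.27 = 19.44
  Homework 91 × 0.06 = 5.46
  Quizzes 50 × 0.06 = 3
  Oral exam 78 × 0.12 = 9.36
  Capstone 100 × 0.29 = 29
  Discussion 51 × 0.07 = 3.57
Sum = 79.68
79.68 is ≥ 77 and < 80 → C+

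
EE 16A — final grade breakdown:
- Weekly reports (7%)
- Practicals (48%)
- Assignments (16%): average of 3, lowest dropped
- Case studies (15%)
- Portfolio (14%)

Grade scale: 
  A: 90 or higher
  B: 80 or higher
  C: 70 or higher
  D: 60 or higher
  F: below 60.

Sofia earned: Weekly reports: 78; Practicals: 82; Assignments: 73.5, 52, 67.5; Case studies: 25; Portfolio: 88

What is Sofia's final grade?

Assignments: drop 52 → average of remaining 2 = 141/2 = 70.5
Weighted total:
  Weekly reports 78 × 0.07 = 5.46
  Practicals 82 × 0.48 = 39.36
  Assignments 70.5 × 0.16 = 11.28
  Case studies 25 × 0.15 = 3.75
  Portfolio 88 × 0.14 = 12.32
Sum = 72.17
72.17 is ≥ 70 and < 80 → C

C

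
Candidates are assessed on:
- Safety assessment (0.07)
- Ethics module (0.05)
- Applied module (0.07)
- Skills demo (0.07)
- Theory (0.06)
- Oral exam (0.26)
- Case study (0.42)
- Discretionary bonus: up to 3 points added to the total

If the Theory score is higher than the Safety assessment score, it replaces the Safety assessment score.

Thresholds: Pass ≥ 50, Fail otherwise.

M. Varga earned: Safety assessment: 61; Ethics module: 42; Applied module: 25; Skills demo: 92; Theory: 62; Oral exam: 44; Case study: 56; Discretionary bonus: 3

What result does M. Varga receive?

Pass

Theory (62) > Safety assessment (61), so Safety assessment counts as 62.
Weighted total:
  Safety assessment 62 × 0.07 = 4.34
  Ethics module 42 × 0.05 = 2.1
  Applied module 25 × 0.07 = 1.75
  Skills demo 92 × 0.07 = 6.44
  Theory 62 × 0.06 = 3.72
  Oral exam 44 × 0.26 = 11.44
  Case study 56 × 0.42 = 23.52
Sum = 53.31
Discretionary bonus: 53.31 + 3 = 56.31
56.31 ≥ 50 → Pass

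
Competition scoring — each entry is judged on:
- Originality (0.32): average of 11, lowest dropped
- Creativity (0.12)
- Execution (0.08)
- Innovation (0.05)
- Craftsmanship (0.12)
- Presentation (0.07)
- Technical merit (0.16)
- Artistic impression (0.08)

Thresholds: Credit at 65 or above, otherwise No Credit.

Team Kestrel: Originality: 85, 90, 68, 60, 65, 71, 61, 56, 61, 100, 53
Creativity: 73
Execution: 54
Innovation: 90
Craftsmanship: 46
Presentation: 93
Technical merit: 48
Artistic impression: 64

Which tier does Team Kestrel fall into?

Originality: drop 53 → average of remaining 10 = 717/10 = 71.7
Weighted total:
  Originality 71.7 × 0.32 = 22.944
  Creativity 73 × 0.12 = 8.76
  Execution 54 × 0.08 = 4.32
  Innovation 90 × 0.05 = 4.5
  Craftsmanship 46 × 0.12 = 5.52
  Presentation 93 × 0.07 = 6.51
  Technical merit 48 × 0.16 = 7.68
  Artistic impression 64 × 0.08 = 5.12
Sum = 65.354
65.354 ≥ 65 → Credit

Credit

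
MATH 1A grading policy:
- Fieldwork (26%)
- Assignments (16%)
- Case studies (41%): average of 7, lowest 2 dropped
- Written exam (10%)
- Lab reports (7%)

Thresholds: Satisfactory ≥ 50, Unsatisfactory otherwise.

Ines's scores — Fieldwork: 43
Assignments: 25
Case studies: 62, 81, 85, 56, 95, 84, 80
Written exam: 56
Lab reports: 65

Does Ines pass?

Satisfactory

Case studies: drop 56, 62 → average of remaining 5 = 425/5 = 85
Weighted total:
  Fieldwork 43 × 0.26 = 11.18
  Assignments 25 × 0.16 = 4
  Case studies 85 × 0.41 = 34.85
  Written exam 56 × 0.1 = 5.6
  Lab reports 65 × 0.07 = 4.55
Sum = 60.18
60.18 ≥ 50 → Satisfactory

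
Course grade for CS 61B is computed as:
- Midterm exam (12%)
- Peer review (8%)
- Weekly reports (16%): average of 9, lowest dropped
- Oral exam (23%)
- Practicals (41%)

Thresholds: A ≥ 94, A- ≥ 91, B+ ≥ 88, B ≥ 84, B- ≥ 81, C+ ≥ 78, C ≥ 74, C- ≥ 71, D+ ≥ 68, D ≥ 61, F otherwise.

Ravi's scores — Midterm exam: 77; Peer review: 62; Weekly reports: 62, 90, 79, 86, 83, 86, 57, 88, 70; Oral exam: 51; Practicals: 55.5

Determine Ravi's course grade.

Weekly reports: drop 57 → average of remaining 8 = 644/8 = 80.5
Weighted total:
  Midterm exam 77 × 0.12 = 9.24
  Peer review 62 × 0.08 = 4.96
  Weekly reports 80.5 × 0.16 = 12.88
  Oral exam 51 × 0.23 = 11.73
  Practicals 55.5 × 0.41 = 22.755
Sum = 61.565
61.565 is ≥ 61 and < 68 → D

D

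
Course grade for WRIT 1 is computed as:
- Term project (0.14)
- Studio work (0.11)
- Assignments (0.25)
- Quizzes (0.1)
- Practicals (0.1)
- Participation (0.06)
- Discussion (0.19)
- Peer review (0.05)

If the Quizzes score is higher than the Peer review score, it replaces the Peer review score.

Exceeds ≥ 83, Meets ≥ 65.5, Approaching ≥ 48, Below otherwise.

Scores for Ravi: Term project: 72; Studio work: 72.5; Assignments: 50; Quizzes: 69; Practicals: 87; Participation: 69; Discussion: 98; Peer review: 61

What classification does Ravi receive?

Meets

Quizzes (69) > Peer review (61), so Peer review counts as 69.
Weighted total:
  Term project 72 × 0.14 = 10.08
  Studio work 72.5 × 0.11 = 7.975
  Assignments 50 × 0.25 = 12.5
  Quizzes 69 × 0.1 = 6.9
  Practicals 87 × 0.1 = 8.7
  Participation 69 × 0.06 = 4.14
  Discussion 98 × 0.19 = 18.62
  Peer review 69 × 0.05 = 3.45
Sum = 72.365
72.365 is ≥ 65.5 and < 83 → Meets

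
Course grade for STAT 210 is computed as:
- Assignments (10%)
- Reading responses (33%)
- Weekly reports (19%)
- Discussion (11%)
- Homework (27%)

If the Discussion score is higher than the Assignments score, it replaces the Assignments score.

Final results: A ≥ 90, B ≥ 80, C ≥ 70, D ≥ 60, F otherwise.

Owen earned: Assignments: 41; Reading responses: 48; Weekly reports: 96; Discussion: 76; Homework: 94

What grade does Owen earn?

C

Discussion (76) > Assignments (41), so Assignments counts as 76.
Weighted total:
  Assignments 76 × 0.1 = 7.6
  Reading responses 48 × 0.33 = 15.84
  Weekly reports 96 × 0.19 = 18.24
  Discussion 76 × 0.11 = 8.36
  Homework 94 × 0.27 = 25.38
Sum = 75.42
75.42 is ≥ 70 and < 80 → C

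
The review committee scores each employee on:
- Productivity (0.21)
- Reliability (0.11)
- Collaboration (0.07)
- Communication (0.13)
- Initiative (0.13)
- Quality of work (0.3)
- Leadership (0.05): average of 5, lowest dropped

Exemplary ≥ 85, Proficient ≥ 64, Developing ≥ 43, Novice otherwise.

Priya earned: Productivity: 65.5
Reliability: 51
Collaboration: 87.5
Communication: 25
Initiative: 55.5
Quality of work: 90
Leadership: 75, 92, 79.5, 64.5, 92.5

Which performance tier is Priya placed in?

Leadership: drop 64.5 → average of remaining 4 = 339/4 = 84.75
Weighted total:
  Productivity 65.5 × 0.21 = 13.755
  Reliability 51 × 0.11 = 5.61
  Collaboration 87.5 × 0.07 = 6.125
  Communication 25 × 0.13 = 3.25
  Initiative 55.5 × 0.13 = 7.215
  Quality of work 90 × 0.3 = 27
  Leadership 84.75 × 0.05 = 4.2375
Sum = 67.1925
67.1925 is ≥ 64 and < 85 → Proficient

Proficient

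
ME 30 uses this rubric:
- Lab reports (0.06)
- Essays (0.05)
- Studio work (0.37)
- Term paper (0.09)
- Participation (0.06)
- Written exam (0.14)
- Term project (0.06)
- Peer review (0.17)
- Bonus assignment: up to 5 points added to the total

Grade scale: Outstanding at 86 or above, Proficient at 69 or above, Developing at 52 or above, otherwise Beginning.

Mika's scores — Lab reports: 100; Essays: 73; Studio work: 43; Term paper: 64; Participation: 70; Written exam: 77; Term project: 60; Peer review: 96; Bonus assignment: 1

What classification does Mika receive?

Developing

Weighted total:
  Lab reports 100 × 0.06 = 6
  Essays 73 × 0.05 = 3.65
  Studio work 43 × 0.37 = 15.91
  Term paper 64 × 0.09 = 5.76
  Participation 70 × 0.06 = 4.2
  Written exam 77 × 0.14 = 10.78
  Term project 60 × 0.06 = 3.6
  Peer review 96 × 0.17 = 16.32
Sum = 66.22
Bonus assignment: 66.22 + 1 = 67.22
67.22 is ≥ 52 and < 69 → Developing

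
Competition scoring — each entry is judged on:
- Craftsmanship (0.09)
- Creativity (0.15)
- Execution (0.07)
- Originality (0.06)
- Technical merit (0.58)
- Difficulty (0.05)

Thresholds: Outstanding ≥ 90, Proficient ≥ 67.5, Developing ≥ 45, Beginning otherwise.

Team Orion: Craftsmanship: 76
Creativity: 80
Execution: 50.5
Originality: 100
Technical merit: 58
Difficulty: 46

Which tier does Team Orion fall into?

Developing

Weighted total:
  Craftsmanship 76 × 0.09 = 6.84
  Creativity 80 × 0.15 = 12
  Execution 50.5 × 0.07 = 3.535
  Originality 100 × 0.06 = 6
  Technical merit 58 × 0.58 = 33.64
  Difficulty 46 × 0.05 = 2.3
Sum = 64.315
64.315 is ≥ 45 and < 67.5 → Developing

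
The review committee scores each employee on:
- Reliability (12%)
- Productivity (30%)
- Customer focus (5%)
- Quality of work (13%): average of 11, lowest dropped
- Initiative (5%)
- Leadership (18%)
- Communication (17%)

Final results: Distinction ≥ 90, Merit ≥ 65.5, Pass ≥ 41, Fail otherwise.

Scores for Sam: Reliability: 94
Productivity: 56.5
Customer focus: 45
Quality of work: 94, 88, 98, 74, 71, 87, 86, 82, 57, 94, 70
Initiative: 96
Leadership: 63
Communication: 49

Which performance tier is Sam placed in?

Merit

Quality of work: drop 57 → average of remaining 10 = 844/10 = 84.4
Weighted total:
  Reliability 94 × 0.12 = 11.28
  Productivity 56.5 × 0.3 = 16.95
  Customer focus 45 × 0.05 = 2.25
  Quality of work 84.4 × 0.13 = 10.972
  Initiative 96 × 0.05 = 4.8
  Leadership 63 × 0.18 = 11.34
  Communication 49 × 0.17 = 8.33
Sum = 65.922
65.922 is ≥ 65.5 and < 90 → Merit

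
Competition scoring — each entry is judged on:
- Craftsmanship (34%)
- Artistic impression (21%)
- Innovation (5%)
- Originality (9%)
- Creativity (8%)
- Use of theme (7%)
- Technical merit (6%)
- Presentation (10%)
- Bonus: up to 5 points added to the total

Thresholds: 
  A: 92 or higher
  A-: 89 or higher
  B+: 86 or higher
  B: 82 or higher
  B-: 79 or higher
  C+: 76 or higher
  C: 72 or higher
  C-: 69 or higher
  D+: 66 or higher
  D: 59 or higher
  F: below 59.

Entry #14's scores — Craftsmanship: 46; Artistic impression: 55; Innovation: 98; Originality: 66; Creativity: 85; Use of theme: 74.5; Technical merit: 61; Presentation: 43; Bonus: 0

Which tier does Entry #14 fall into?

Weighted total:
  Craftsmanship 46 × 0.34 = 15.64
  Artistic impression 55 × 0.21 = 11.55
  Innovation 98 × 0.05 = 4.9
  Originality 66 × 0.09 = 5.94
  Creativity 85 × 0.08 = 6.8
  Use of theme 74.5 × 0.07 = 5.215
  Technical merit 61 × 0.06 = 3.66
  Presentation 43 × 0.1 = 4.3
Sum = 58.005
Bonus: 58.005 + 0 = 58.005
58.005 < 59 → F

F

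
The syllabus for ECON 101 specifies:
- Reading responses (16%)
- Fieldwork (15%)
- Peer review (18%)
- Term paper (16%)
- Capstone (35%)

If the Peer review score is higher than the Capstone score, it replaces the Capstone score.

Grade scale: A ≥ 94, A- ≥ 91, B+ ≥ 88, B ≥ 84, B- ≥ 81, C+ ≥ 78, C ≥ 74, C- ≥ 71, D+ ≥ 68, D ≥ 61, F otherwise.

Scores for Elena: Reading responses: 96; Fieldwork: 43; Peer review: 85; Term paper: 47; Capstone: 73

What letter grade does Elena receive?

Peer review (85) > Capstone (73), so Capstone counts as 85.
Weighted total:
  Reading responses 96 × 0.16 = 15.36
  Fieldwork 43 × 0.15 = 6.45
  Peer review 85 × 0.18 = 15.3
  Term paper 47 × 0.16 = 7.52
  Capstone 85 × 0.35 = 29.75
Sum = 74.38
74.38 is ≥ 74 and < 78 → C

C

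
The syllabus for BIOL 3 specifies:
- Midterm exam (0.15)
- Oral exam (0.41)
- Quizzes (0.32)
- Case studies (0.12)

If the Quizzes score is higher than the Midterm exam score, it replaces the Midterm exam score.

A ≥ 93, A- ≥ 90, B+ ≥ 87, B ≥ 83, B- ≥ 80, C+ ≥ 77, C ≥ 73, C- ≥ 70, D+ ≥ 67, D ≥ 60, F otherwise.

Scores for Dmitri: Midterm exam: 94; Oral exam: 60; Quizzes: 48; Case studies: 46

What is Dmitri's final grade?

F

Quizzes (48) ≤ Midterm exam (94), so Midterm exam stays at 94.
Weighted total:
  Midterm exam 94 × 0.15 = 14.1
  Oral exam 60 × 0.41 = 24.6
  Quizzes 48 × 0.32 = 15.36
  Case studies 46 × 0.12 = 5.52
Sum = 59.58
59.58 < 60 → F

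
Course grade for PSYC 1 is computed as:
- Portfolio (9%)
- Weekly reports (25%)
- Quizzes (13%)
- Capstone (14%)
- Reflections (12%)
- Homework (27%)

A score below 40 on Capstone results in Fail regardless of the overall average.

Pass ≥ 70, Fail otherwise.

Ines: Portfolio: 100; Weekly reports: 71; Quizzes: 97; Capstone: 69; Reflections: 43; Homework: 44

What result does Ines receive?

Fail

Capstone score 69 ≥ 40: minimum met.
Weighted total:
  Portfolio 100 × 0.09 = 9
  Weekly reports 71 × 0.25 = 17.75
  Quizzes 97 × 0.13 = 12.61
  Capstone 69 × 0.14 = 9.66
  Reflections 43 × 0.12 = 5.16
  Homework 44 × 0.27 = 11.88
Sum = 66.06
66.06 < 70 → Fail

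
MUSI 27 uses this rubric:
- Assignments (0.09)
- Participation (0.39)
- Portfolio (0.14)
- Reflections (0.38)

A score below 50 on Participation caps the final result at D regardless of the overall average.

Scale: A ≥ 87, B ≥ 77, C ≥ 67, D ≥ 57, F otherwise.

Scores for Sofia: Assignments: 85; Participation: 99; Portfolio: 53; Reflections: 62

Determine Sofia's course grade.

Participation score 99 ≥ 50: minimum met.
Weighted total:
  Assignments 85 × 0.09 = 7.65
  Participation 99 × 0.39 = 38.61
  Portfolio 53 × 0.14 = 7.42
  Reflections 62 × 0.38 = 23.56
Sum = 77.24
77.24 is ≥ 77 and < 87 → B

B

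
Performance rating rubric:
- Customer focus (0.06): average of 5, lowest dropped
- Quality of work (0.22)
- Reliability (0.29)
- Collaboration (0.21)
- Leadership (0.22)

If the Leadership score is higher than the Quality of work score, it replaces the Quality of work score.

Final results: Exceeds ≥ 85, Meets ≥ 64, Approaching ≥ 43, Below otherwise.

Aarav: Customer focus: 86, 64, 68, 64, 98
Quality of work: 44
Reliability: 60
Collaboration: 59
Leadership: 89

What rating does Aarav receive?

Customer focus: drop 64 → average of remaining 4 = 316/4 = 79
Leadership (89) > Quality of work (44), so Quality of work counts as 89.
Weighted total:
  Customer focus 79 × 0.06 = 4.74
  Quality of work 89 × 0.22 = 19.58
  Reliability 60 × 0.29 = 17.4
  Collaboration 59 × 0.21 = 12.39
  Leadership 89 × 0.22 = 19.58
Sum = 73.69
73.69 is ≥ 64 and < 85 → Meets

Meets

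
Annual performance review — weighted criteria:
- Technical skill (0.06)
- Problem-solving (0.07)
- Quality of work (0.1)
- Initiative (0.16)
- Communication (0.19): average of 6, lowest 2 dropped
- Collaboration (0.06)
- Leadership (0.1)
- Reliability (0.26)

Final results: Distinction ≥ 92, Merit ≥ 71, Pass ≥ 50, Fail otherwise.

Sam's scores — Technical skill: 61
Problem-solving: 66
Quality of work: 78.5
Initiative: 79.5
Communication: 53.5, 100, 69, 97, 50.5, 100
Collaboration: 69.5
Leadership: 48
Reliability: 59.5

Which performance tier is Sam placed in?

Communication: drop 50.5, 53.5 → average of remaining 4 = 366/4 = 91.5
Weighted total:
  Technical skill 61 × 0.06 = 3.66
  Problem-solving 66 × 0.07 = 4.62
  Quality of work 78.5 × 0.1 = 7.85
  Initiative 79.5 × 0.16 = 12.72
  Communication 91.5 × 0.19 = 17.385
  Collaboration 69.5 × 0.06 = 4.17
  Leadership 48 × 0.1 = 4.8
  Reliability 59.5 × 0.26 = 15.47
Sum = 70.675
70.675 is ≥ 50 and < 71 → Pass

Pass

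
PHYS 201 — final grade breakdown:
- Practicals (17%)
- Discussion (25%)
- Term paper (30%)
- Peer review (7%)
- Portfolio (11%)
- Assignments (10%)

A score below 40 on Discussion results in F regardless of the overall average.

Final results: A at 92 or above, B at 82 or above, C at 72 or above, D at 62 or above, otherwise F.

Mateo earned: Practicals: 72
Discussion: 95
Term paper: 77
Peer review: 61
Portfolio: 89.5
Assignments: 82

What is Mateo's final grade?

C

Discussion score 95 ≥ 40: minimum met.
Weighted total:
  Practicals 72 × 0.17 = 12.24
  Discussion 95 × 0.25 = 23.75
  Term paper 77 × 0.3 = 23.1
  Peer review 61 × 0.07 = 4.27
  Portfolio 89.5 × 0.11 = 9.845
  Assignments 82 × 0.1 = 8.2
Sum = 81.405
81.405 is ≥ 72 and < 82 → C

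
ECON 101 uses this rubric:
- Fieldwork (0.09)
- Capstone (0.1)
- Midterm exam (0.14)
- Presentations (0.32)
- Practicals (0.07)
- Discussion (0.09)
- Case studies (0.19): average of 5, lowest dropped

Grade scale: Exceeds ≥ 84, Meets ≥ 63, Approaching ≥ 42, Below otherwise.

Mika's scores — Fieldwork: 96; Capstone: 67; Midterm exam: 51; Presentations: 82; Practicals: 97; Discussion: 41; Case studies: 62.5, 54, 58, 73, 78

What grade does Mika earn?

Meets

Case studies: drop 54 → average of remaining 4 = 271.5/4 = 67.875
Weighted total:
  Fieldwork 96 × 0.09 = 8.64
  Capstone 67 × 0.1 = 6.7
  Midterm exam 51 × 0.14 = 7.14
  Presentations 82 × 0.32 = 26.24
  Practicals 97 × 0.07 = 6.79
  Discussion 41 × 0.09 = 3.69
  Case studies 67.875 × 0.19 = 12.89625
Sum = 72.09625
72.09625 is ≥ 63 and < 84 → Meets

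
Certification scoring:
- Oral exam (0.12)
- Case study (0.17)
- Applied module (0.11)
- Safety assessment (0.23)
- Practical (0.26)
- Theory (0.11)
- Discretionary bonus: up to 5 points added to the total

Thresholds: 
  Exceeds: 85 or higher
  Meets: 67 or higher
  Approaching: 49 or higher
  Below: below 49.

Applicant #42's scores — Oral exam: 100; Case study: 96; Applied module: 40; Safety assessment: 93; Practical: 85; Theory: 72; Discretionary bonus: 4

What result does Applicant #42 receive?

Exceeds

Weighted total:
  Oral exam 100 × 0.12 = 12
  Case study 96 × 0.17 = 16.32
  Applied module 40 × 0.11 = 4.4
  Safety assessment 93 × 0.23 = 21.39
  Practical 85 × 0.26 = 22.1
  Theory 72 × 0.11 = 7.92
Sum = 84.13
Discretionary bonus: 84.13 + 4 = 88.13
88.13 ≥ 85 → Exceeds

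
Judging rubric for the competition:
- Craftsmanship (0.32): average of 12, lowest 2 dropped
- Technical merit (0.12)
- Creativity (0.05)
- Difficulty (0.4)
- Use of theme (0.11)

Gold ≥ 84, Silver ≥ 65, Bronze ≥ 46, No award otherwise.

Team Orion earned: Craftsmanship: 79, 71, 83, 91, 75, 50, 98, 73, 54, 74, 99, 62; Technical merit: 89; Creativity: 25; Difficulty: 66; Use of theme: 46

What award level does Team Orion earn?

Silver

Craftsmanship: drop 50, 54 → average of remaining 10 = 805/10 = 80.5
Weighted total:
  Craftsmanship 80.5 × 0.32 = 25.76
  Technical merit 89 × 0.12 = 10.68
  Creativity 25 × 0.05 = 1.25
  Difficulty 66 × 0.4 = 26.4
  Use of theme 46 × 0.11 = 5.06
Sum = 69.15
69.15 is ≥ 65 and < 84 → Silver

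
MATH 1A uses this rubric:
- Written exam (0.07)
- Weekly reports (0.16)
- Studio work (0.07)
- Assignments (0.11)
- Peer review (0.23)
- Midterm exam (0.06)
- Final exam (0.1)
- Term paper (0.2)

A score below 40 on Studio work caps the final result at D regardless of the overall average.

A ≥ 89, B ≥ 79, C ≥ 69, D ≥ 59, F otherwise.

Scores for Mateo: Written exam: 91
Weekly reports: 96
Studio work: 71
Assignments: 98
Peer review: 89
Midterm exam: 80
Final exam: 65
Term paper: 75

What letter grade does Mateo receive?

Studio work score 71 ≥ 40: minimum met.
Weighted total:
  Written exam 91 × 0.07 = 6.37
  Weekly reports 96 × 0.16 = 15.36
  Studio work 71 × 0.07 = 4.97
  Assignments 98 × 0.11 = 10.78
  Peer review 89 × 0.23 = 20.47
  Midterm exam 80 × 0.06 = 4.8
  Final exam 65 × 0.1 = 6.5
  Term paper 75 × 0.2 = 15
Sum = 84.25
84.25 is ≥ 79 and < 89 → B

B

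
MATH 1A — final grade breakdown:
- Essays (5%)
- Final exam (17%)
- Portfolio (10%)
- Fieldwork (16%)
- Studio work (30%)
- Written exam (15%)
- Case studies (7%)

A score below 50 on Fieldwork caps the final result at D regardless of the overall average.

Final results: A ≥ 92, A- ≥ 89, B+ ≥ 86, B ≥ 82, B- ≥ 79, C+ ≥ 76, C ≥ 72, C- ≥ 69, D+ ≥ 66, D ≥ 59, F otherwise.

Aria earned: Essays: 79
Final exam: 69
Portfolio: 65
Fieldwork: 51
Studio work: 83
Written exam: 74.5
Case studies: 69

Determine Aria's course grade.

Fieldwork score 51 ≥ 50: minimum met.
Weighted total:
  Essays 79 × 0.05 = 3.95
  Final exam 69 × 0.17 = 11.73
  Portfolio 65 × 0.1 = 6.5
  Fieldwork 51 × 0.16 = 8.16
  Studio work 83 × 0.3 = 24.9
  Written exam 74.5 × 0.15 = 11.175
  Case studies 69 × 0.07 = 4.83
Sum = 71.245
71.245 is ≥ 69 and < 72 → C-

C-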